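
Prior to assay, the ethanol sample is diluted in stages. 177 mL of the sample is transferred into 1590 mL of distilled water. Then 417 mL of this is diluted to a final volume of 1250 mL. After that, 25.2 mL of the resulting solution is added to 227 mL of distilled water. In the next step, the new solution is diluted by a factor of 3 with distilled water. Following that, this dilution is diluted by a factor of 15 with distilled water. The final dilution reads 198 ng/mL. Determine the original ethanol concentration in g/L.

Overall dilution factor = 9.983 × 2.998 × 10.01 × 3 × 15 = 1.35 × 10⁴.
Original = 198 ng/mL × 1.35 × 10⁴ = 2.67 × 10⁶ ng/mL = 2.67 g/L.

2.67 g/L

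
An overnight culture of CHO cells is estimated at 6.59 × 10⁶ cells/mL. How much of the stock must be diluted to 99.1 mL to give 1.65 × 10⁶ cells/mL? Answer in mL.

V₁ = C₂V₂/C₁ = 1.65 × 10⁶ × 99.1 / 6.59 × 10⁶ = 24.8 mL.

24.8 mL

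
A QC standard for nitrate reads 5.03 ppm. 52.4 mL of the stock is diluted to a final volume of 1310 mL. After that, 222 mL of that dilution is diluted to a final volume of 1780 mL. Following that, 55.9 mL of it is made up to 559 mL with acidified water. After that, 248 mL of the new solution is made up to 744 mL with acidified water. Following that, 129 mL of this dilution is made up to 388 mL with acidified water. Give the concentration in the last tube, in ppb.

0.278 ppb

Overall dilution factor = 25 × 8.018 × 10 × 3 × 3.008 = 1.81 × 10⁴.
5.03 ppm / 1.81 × 10⁴ = 2.78 × 10⁻⁴ ppm = 0.278 ppb.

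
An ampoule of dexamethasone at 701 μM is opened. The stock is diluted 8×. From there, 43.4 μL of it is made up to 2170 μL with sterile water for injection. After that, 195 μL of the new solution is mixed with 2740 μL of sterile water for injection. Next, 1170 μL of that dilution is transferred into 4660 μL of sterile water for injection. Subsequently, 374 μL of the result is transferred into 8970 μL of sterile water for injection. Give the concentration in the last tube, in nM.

0.935 nM

Overall dilution factor = 8 × 50 × 15.05 × 4.983 × 24.98 = 7.50 × 10⁵.
701 μM / 7.50 × 10⁵ = 9.35 × 10⁻⁴ μM = 0.935 nM.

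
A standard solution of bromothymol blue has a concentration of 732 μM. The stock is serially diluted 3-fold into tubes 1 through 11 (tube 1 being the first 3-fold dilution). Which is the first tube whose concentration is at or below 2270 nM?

Tube n has concentration 732 μM / 3ⁿ.
Need 3ⁿ ≥ 732 μM / 2270 nM = 322, so n ≥ 5.26.
First such tube: n = 6.

tube 6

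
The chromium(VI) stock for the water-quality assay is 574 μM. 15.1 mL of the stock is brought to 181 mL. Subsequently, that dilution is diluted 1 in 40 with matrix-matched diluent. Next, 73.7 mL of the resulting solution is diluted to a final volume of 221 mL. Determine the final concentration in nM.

Overall dilution factor = 11.99 × 40 × 2.999 = 1438.
574 μM / 1438 = 0.399 μM = 399 nM.

399 nM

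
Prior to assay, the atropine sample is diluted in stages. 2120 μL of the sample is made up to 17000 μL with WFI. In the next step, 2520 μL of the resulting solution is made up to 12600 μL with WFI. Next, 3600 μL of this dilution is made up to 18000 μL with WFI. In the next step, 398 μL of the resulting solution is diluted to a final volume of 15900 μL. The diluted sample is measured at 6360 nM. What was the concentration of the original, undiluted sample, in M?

Overall dilution factor = 8.019 × 5 × 5 × 39.95 = 8009.
Original = 6360 nM × 8009 = 5.09 × 10⁷ nM = 0.0509 M.

0.0509 M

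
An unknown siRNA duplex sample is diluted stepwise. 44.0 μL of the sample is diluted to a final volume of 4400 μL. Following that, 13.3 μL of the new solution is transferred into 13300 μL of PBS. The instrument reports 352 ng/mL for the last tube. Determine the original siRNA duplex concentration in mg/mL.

35.2 mg/mL

Overall dilution factor = 100 × 1001 = 1.00 × 10⁵.
Original = 352 ng/mL × 1.00 × 10⁵ = 3.52 × 10⁷ ng/mL = 35.2 mg/mL.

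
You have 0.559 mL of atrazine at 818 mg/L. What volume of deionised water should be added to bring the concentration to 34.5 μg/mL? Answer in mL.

12.7 mL

34.5 μg/mL = 34.5 mg/L.
V₂ = C₁V₁/C₂ = 818 × 0.559 / 34.5 = 13.3 mL.
Diluent to add = V₂ − V₁ = 13.3 − 0.559 = 12.7 mL.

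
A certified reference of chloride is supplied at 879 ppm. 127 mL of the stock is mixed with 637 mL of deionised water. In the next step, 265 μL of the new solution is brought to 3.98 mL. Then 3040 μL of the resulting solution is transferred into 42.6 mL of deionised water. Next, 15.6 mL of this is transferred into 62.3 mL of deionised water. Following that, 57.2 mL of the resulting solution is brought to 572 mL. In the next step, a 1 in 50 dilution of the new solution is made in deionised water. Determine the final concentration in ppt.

Overall dilution factor = 6.016 × 15.02 × 15.01 × 4.994 × 10 × 50 = 3.39 × 10⁶.
879 ppm / 3.39 × 10⁶ = 2.60 × 10⁻⁴ ppm = 260 ppt.

260 ppt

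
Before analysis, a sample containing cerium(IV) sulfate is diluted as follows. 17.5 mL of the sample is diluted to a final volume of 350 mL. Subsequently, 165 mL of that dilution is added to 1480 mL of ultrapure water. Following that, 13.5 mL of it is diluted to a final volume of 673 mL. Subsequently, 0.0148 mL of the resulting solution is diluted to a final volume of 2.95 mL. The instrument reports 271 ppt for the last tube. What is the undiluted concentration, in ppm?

Overall dilution factor = 20 × 9.970 × 49.85 × 199.3 = 1.98 × 10⁶.
Original = 271 ppt × 1.98 × 10⁶ = 5.37 × 10⁸ ppt = 537 ppm.

537 ppm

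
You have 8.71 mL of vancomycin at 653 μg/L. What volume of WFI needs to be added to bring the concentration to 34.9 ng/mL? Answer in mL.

34.9 ng/mL = 34.9 μg/L.
V₂ = C₁V₁/C₂ = 653 × 8.71 / 34.9 = 163 mL.
Diluent to add = V₂ − V₁ = 163 − 8.71 = 154 mL.

154 mL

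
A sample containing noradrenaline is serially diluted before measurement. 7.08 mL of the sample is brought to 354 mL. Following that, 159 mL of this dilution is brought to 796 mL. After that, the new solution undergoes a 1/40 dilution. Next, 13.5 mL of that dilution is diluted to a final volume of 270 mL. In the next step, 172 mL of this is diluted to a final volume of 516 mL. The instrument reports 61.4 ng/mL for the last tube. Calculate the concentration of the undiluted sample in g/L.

Overall dilution factor = 50 × 5.006 × 40 × 20 × 3 = 6.01 × 10⁵.
Original = 61.4 ng/mL × 6.01 × 10⁵ = 3.69 × 10⁷ ng/mL = 36.9 g/L.

36.9 g/L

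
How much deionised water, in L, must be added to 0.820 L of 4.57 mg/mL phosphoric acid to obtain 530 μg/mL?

530 μg/mL = 0.530 mg/mL.
V₂ = C₁V₁/C₂ = 4.57 × 0.820 / 0.530 = 7.07 L.
Diluent to add = V₂ − V₁ = 7.07 − 0.820 = 6.25 L.

6.25 L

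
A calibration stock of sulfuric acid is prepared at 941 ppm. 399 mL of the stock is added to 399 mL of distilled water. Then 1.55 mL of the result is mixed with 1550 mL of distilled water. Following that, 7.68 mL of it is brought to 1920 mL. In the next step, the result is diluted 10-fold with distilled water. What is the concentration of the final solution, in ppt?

Overall dilution factor = 2 × 1001 × 250 × 10 = 5.00 × 10⁶.
941 ppm / 5.00 × 10⁶ = 1.88 × 10⁻⁴ ppm = 188 ppt.

188 ppt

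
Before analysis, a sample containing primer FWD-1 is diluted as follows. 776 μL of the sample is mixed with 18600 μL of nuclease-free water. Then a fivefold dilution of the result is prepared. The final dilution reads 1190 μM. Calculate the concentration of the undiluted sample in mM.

Overall dilution factor = 24.97 × 5 = 125.
Original = 1190 μM × 125 = 1.49 × 10⁵ μM = 149 mM.

149 mM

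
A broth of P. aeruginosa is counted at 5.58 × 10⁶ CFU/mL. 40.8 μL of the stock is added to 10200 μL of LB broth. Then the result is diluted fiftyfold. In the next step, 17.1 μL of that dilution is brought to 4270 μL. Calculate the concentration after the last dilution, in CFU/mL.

Overall dilution factor = 251 × 50 × 249.7 = 3.13 × 10⁶.
5.58 × 10⁶ CFU/mL / 3.13 × 10⁶ = 1.78 CFU/mL.

1.78 CFU/mL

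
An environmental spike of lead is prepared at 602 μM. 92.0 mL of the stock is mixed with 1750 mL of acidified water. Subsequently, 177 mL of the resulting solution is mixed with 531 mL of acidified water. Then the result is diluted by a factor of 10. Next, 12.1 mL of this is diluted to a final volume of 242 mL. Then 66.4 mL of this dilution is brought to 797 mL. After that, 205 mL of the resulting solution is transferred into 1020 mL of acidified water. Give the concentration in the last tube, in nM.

0.524 nM

Overall dilution factor = 20.02 × 4 × 10 × 20 × 12.00 × 5.976 = 1.15 × 10⁶.
602 μM / 1.15 × 10⁶ = 5.24 × 10⁻⁴ μM = 0.524 nM.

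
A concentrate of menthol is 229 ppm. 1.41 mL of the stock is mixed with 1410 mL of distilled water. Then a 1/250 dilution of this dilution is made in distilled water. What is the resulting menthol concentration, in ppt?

Overall dilution factor = 1001 × 250 = 2.50 × 10⁵.
229 ppm / 2.50 × 10⁵ = 9.15 × 10⁻⁴ ppm = 915 ppt.

915 ppt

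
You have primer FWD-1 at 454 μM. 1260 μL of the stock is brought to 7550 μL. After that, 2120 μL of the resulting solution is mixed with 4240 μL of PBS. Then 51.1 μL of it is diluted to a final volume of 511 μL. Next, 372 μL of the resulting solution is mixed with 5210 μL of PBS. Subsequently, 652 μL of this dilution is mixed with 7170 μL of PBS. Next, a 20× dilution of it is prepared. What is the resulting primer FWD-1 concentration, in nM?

0.701 nM

Overall dilution factor = 5.992 × 3 × 10 × 15.01 × 12.00 × 20 = 6.47 × 10⁵.
454 μM / 6.47 × 10⁵ = 7.01 × 10⁻⁴ μM = 0.701 nM.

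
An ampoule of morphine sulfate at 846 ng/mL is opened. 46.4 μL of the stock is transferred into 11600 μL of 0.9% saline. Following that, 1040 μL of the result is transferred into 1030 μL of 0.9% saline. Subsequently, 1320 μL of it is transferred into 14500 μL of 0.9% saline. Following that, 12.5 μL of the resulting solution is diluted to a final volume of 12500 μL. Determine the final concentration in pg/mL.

0.141 pg/mL

Overall dilution factor = 251 × 1.990 × 11.98 × 1000 = 5.99 × 10⁶.
846 ng/mL / 5.99 × 10⁶ = 1.41 × 10⁻⁴ ng/mL = 0.141 pg/mL.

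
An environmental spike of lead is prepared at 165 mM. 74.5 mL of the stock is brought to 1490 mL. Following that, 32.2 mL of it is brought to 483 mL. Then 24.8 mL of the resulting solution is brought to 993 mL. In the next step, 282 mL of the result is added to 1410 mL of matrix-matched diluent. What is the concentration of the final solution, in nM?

Overall dilution factor = 20 × 15 × 40.04 × 6 = 7.21 × 10⁴.
165 mM / 7.21 × 10⁴ = 2.29 × 10⁻³ mM = 2290 nM.

2290 nM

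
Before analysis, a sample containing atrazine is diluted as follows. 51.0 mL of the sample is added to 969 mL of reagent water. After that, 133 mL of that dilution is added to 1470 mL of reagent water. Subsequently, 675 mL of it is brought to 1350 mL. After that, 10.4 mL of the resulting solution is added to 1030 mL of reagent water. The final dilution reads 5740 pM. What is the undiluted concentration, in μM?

277 μM

Overall dilution factor = 20 × 12.05 × 2 × 100.0 = 4.82 × 10⁴.
Original = 5740 pM × 4.82 × 10⁴ = 2.77 × 10⁸ pM = 277 μM.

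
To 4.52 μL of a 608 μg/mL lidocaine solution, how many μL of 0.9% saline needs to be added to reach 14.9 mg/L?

180 μL

14.9 mg/L = 14.9 μg/mL.
V₂ = C₁V₁/C₂ = 608 × 4.52 / 14.9 = 184 μL.
Diluent to add = V₂ − V₁ = 184 − 4.52 = 180 μL.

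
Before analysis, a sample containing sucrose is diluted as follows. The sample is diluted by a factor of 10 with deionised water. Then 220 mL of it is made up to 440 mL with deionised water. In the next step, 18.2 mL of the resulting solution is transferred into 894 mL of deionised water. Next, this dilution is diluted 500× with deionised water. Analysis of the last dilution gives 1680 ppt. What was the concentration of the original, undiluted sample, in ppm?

Overall dilution factor = 10 × 2 × 50.12 × 500 = 5.01 × 10⁵.
Original = 1680 ppt × 5.01 × 10⁵ = 8.42 × 10⁸ ppt = 842 ppm.

842 ppm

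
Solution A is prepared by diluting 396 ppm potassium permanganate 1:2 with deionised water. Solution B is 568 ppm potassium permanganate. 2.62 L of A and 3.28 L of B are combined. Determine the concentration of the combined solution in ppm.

404 ppm

C_A = 396 ppm / 2 = 198 ppm.
C_mix = (C_A·V_A + C_B·V_B)/(V_A + V_B) = (198×2.62 + 568×3.28) / 5.900 = 404 ppm.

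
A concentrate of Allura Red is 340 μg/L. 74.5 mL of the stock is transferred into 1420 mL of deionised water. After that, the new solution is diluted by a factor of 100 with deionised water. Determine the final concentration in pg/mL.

169 pg/mL

Overall dilution factor = 20.06 × 100 = 2006.
340 μg/L / 2006 = 0.169 μg/L = 169 pg/mL.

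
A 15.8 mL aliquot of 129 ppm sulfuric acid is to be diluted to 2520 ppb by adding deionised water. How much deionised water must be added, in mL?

793 mL

2520 ppb = 2.52 ppm.
V₂ = C₁V₁/C₂ = 129 × 15.8 / 2.52 = 809 mL.
Diluent to add = V₂ − V₁ = 809 − 15.8 = 793 mL.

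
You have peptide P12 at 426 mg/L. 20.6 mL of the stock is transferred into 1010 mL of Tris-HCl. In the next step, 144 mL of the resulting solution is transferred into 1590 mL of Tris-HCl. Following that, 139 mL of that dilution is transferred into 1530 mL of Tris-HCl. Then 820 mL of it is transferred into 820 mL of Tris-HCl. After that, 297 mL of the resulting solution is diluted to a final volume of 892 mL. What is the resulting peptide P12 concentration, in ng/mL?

Overall dilution factor = 50.03 × 12.04 × 12.01 × 2 × 3.003 = 4.34 × 10⁴.
426 mg/L / 4.34 × 10⁴ = 9.80 × 10⁻³ mg/L = 9.80 ng/mL.

9.80 ng/mL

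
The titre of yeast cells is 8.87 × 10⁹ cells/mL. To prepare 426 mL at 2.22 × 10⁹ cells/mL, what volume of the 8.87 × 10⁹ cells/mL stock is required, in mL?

107 mL

V₁ = C₂V₂/C₁ = 2.22 × 10⁹ × 426 / 8.87 × 10⁹ = 107 mL.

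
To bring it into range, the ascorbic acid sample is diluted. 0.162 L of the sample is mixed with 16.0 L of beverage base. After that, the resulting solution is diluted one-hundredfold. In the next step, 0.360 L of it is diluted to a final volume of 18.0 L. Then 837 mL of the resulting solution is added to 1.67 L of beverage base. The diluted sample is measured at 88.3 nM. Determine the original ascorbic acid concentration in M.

Overall dilution factor = 99.77 × 100 × 50 × 2.995 = 1.49 × 10⁶.
Original = 88.3 nM × 1.49 × 10⁶ = 1.32 × 10⁸ nM = 0.132 M.

0.132 M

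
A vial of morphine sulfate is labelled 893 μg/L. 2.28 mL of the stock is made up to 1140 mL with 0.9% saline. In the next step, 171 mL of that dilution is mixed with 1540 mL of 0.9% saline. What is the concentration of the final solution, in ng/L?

178 ng/L

Overall dilution factor = 500 × 10.01 = 5003.
893 μg/L / 5003 = 0.178 μg/L = 178 ng/L.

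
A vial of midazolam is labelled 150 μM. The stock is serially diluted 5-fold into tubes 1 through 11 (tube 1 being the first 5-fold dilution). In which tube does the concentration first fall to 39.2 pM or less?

Tube n has concentration 150 μM / 5ⁿ.
Need 5ⁿ ≥ 150 μM / 39.2 pM = 3.83 × 10⁶, so n ≥ 9.42.
First such tube: n = 10.

tube 10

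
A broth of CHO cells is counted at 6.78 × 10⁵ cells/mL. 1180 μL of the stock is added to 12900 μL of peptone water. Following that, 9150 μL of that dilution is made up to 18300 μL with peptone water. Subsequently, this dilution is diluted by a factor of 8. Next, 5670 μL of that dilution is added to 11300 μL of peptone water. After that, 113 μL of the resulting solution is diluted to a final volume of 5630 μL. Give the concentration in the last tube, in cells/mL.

Overall dilution factor = 11.93 × 2 × 8 × 2.993 × 49.82 = 2.85 × 10⁴.
6.78 × 10⁵ cells/mL / 2.85 × 10⁴ = 23.8 cells/mL.

23.8 cells/mL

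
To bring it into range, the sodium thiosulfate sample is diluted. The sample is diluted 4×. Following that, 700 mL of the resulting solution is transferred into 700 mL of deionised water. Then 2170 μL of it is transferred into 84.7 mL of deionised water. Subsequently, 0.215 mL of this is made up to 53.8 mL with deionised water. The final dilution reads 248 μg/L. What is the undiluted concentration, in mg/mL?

19.9 mg/mL

Overall dilution factor = 4 × 2 × 40.03 × 250.2 = 8.01 × 10⁴.
Original = 248 μg/L × 8.01 × 10⁴ = 1.99 × 10⁷ μg/L = 19.9 mg/mL.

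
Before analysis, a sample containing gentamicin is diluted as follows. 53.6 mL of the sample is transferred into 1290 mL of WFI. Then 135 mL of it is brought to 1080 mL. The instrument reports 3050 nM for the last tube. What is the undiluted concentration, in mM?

Overall dilution factor = 25.07 × 8 = 201.
Original = 3050 nM × 201 = 6.12 × 10⁵ nM = 0.612 mM.

0.612 mM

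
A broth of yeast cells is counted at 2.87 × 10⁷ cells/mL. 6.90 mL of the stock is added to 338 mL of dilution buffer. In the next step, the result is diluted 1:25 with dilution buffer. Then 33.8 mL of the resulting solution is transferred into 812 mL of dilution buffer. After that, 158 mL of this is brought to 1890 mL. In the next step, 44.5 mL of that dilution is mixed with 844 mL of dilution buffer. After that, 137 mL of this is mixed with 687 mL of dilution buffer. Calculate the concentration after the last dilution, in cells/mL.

Overall dilution factor = 49.99 × 25 × 25.02 × 11.96 × 19.97 × 6.015 = 4.49 × 10⁷.
2.87 × 10⁷ cells/mL / 4.49 × 10⁷ = 0.639 cells/mL.

0.639 cells/mL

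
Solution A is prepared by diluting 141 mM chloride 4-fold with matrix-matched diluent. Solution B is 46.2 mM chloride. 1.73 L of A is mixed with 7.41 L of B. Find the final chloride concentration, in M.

C_A = 141 mM / 4 = 35.2 mM.
C_mix = (C_A·V_A + C_B·V_B)/(V_A + V_B) = (35.2×1.73 + 46.2×7.41) / 9.140 = 44.1 mM = 0.0441 M.

0.0441 M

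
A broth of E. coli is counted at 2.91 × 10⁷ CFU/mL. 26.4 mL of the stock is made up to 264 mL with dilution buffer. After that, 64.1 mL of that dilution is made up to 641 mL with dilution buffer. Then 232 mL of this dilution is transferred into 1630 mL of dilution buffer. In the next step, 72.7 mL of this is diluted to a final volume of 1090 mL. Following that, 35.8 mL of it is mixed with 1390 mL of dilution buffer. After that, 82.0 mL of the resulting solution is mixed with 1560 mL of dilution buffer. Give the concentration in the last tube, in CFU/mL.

Overall dilution factor = 10 × 10 × 8.026 × 14.99 × 39.83 × 20.02 = 9.60 × 10⁶.
2.91 × 10⁷ CFU/mL / 9.60 × 10⁶ = 3.03 CFU/mL.

3.03 CFU/mL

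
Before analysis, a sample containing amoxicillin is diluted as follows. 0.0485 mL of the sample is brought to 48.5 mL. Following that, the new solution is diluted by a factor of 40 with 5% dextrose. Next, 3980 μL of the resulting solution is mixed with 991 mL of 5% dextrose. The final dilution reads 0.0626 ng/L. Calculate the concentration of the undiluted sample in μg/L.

Overall dilution factor = 1000 × 40 × 250.0 = 10.00 × 10⁶.
Original = 0.0626 ng/L × 10.00 × 10⁶ = 6.26 × 10⁵ ng/L = 626 μg/L.

626 μg/L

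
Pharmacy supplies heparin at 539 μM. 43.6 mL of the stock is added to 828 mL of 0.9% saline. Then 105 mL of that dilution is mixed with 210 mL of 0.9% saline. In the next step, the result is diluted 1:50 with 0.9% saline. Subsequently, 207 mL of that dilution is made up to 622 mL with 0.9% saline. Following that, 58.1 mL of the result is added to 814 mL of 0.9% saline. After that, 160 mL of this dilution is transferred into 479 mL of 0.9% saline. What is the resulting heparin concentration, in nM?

0.998 nM

Overall dilution factor = 19.99 × 3 × 50 × 3.005 × 15.01 × 3.994 = 5.40 × 10⁵.
539 μM / 5.40 × 10⁵ = 9.98 × 10⁻⁴ μM = 0.998 nM.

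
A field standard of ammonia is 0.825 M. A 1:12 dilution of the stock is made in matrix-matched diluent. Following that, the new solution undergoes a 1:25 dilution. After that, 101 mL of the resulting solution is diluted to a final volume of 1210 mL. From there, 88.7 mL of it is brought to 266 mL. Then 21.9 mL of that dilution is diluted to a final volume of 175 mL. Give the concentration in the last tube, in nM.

Overall dilution factor = 12 × 25 × 11.98 × 2.999 × 7.991 = 8.61 × 10⁴.
0.825 M / 8.61 × 10⁴ = 9.58 × 10⁻⁶ M = 9580 nM.

9580 nM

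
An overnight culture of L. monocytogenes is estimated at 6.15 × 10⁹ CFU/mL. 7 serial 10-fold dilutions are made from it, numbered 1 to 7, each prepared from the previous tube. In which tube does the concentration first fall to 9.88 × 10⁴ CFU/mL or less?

Tube n has concentration 6.15 × 10⁹ CFU/mL / 10ⁿ.
Need 10ⁿ ≥ 6.15 × 10⁹ CFU/mL / 9.88 × 10⁴ CFU/mL = 6.22 × 10⁴, so n ≥ 4.79.
First such tube: n = 5.

tube 5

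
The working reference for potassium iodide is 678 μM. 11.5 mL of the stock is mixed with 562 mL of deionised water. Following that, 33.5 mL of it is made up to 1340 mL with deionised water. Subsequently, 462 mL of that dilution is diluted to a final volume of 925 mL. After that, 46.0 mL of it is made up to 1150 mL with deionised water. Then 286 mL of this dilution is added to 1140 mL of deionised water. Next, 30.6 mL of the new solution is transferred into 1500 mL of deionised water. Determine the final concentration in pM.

27.2 pM

Overall dilution factor = 49.87 × 40 × 2.002 × 25 × 4.986 × 50.02 = 2.49 × 10⁷.
678 μM / 2.49 × 10⁷ = 2.72 × 10⁻⁵ μM = 27.2 pM.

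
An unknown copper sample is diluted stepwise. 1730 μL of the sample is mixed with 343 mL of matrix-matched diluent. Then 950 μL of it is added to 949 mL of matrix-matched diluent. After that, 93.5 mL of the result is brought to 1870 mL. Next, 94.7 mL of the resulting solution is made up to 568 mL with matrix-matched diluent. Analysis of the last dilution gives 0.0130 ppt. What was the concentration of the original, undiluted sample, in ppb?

Overall dilution factor = 199.3 × 999.9 × 20 × 5.998 = 2.39 × 10⁷.
Original = 0.0130 ppt × 2.39 × 10⁷ = 3.11 × 10⁵ ppt = 311 ppb.

311 ppb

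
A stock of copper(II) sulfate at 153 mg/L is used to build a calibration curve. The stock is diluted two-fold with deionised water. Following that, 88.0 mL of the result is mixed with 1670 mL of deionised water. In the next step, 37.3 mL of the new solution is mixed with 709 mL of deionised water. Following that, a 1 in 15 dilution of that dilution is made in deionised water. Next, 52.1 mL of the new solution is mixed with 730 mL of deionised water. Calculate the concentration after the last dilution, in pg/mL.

Overall dilution factor = 2 × 19.98 × 20.01 × 15 × 15.01 = 1.80 × 10⁵.
153 mg/L / 1.80 × 10⁵ = 8.50 × 10⁻⁴ mg/L = 850 pg/mL.

850 pg/mL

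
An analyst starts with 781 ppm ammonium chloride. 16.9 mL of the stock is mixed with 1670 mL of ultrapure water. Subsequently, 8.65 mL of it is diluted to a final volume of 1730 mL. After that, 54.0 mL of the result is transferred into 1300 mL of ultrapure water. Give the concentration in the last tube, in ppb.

Overall dilution factor = 99.82 × 200 × 25.07 = 5.01 × 10⁵.
781 ppm / 5.01 × 10⁵ = 1.56 × 10⁻³ ppm = 1.56 ppb.

1.56 ppb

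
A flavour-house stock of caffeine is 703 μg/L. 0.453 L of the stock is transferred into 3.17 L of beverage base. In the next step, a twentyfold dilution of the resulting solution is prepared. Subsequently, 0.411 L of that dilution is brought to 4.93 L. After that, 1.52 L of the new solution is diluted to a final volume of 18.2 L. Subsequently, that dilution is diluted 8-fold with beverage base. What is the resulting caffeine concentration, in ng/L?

Overall dilution factor = 7.998 × 20 × 12.00 × 11.97 × 8 = 1.84 × 10⁵.
703 μg/L / 1.84 × 10⁵ = 3.83 × 10⁻³ μg/L = 3.83 ng/L.

3.83 ng/L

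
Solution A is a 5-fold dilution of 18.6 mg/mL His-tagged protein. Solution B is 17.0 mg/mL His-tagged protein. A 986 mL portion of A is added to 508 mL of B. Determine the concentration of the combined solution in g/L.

8.24 g/L

C_A = 18.6 mg/mL / 5 = 3.72 mg/mL.
C_mix = (C_A·V_A + C_B·V_B)/(V_A + V_B) = (3.72×986 + 17.0×508) / 1494 = 8.24 mg/mL = 8.24 g/L.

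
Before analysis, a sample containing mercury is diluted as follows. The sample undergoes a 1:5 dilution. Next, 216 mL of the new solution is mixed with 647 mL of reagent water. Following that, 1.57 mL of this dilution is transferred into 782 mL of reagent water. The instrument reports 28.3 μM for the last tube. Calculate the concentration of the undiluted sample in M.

0.282 M

Overall dilution factor = 5 × 3.995 × 499.1 = 9970.
Original = 28.3 μM × 9970 = 2.82 × 10⁵ μM = 0.282 M.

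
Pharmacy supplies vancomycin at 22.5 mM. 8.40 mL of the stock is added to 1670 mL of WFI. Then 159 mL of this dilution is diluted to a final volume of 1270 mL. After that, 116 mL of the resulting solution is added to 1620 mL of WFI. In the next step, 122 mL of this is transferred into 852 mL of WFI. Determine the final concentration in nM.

118 nM

Overall dilution factor = 199.8 × 7.987 × 14.97 × 7.984 = 1.91 × 10⁵.
22.5 mM / 1.91 × 10⁵ = 1.18 × 10⁻⁴ mM = 118 nM.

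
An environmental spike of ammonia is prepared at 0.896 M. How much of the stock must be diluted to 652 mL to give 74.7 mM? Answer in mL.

74.7 mM = 0.0747 M.
V₁ = C₂V₂/C₁ = 0.0747 × 652 / 0.896 = 54.4 mL.

54.4 mL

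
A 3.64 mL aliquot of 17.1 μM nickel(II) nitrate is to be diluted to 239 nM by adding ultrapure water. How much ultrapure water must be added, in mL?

239 nM = 0.239 μM.
V₂ = C₁V₁/C₂ = 17.1 × 3.64 / 0.239 = 260 mL.
Diluent to add = V₂ − V₁ = 260 − 3.64 = 257 mL.

257 mL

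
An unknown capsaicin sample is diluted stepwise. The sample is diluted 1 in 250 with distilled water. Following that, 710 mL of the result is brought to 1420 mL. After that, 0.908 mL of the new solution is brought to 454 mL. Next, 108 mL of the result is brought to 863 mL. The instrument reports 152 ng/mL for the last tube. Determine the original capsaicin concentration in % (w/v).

30.4 % (w/v)

Overall dilution factor = 250 × 2 × 500 × 7.991 = 2.00 × 10⁶.
Original = 152 ng/mL × 2.00 × 10⁶ = 3.04 × 10⁸ ng/mL = 30.4 % (w/v).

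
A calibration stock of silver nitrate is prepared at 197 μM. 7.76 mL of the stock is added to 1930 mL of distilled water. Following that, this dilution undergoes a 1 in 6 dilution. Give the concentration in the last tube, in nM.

Overall dilution factor = 249.7 × 6 = 1498.
197 μM / 1498 = 0.131 μM = 131 nM.

131 nM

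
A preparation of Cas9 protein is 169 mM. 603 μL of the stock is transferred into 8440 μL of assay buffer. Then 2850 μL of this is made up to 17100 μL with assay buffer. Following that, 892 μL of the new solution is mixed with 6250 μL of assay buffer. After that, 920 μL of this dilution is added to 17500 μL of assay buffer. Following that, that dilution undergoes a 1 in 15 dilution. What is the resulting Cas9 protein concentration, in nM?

Overall dilution factor = 15.00 × 6 × 8.007 × 20.02 × 15 = 2.16 × 10⁵.
169 mM / 2.16 × 10⁵ = 7.81 × 10⁻⁴ mM = 781 nM.

781 nM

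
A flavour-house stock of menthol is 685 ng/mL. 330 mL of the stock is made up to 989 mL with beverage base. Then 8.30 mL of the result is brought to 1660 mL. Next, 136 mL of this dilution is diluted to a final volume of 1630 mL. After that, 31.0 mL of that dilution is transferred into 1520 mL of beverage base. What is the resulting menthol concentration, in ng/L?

Overall dilution factor = 2.997 × 200 × 11.99 × 50.03 = 3.59 × 10⁵.
685 ng/mL / 3.59 × 10⁵ = 1.91 × 10⁻³ ng/mL = 1.91 ng/L.

1.91 ng/L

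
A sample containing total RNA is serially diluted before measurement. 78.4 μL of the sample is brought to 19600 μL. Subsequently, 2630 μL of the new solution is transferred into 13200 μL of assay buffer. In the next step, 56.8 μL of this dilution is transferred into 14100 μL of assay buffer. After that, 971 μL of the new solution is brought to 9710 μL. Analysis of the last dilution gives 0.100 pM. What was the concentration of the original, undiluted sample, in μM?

Overall dilution factor = 250 × 6.019 × 249.2 × 10 = 3.75 × 10⁶.
Original = 0.100 pM × 3.75 × 10⁶ = 3.75 × 10⁵ pM = 0.375 μM.

0.375 μM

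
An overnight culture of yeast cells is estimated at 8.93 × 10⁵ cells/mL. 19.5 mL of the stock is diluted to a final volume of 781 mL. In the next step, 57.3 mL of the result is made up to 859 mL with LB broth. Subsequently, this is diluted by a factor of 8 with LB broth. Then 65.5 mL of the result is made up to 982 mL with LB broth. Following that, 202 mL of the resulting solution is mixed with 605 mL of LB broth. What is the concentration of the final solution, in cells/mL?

Overall dilution factor = 40.05 × 14.99 × 8 × 14.99 × 3.995 = 2.88 × 10⁵.
8.93 × 10⁵ cells/mL / 2.88 × 10⁵ = 3.10 cells/mL.

3.10 cells/mL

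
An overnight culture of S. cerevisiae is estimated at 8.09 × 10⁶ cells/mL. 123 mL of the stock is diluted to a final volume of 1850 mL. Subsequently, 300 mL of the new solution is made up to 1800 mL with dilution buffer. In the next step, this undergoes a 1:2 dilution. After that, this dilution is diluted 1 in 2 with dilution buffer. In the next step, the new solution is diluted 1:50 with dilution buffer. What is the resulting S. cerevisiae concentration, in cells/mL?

Overall dilution factor = 15.04 × 6 × 2 × 2 × 50 = 1.80 × 10⁴.
8.09 × 10⁶ cells/mL / 1.80 × 10⁴ = 448 cells/mL.

448 cells/mL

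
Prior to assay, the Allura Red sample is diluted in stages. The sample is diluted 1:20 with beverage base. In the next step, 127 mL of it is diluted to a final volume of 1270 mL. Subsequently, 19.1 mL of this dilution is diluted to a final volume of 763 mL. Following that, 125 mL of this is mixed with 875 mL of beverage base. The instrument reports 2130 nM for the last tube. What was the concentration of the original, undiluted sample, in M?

0.136 M

Overall dilution factor = 20 × 10 × 39.95 × 8 = 6.39 × 10⁴.
Original = 2130 nM × 6.39 × 10⁴ = 1.36 × 10⁸ nM = 0.136 M.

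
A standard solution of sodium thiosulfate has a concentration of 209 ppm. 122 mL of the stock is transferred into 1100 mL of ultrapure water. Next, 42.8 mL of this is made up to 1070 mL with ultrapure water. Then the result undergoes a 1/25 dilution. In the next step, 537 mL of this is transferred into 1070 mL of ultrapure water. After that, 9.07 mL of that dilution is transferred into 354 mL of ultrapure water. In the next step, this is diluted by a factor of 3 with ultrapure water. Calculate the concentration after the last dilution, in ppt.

92.9 ppt

Overall dilution factor = 10.02 × 25 × 25 × 2.993 × 40.03 × 3 = 2.25 × 10⁶.
209 ppm / 2.25 × 10⁶ = 9.29 × 10⁻⁵ ppm = 92.9 ppt.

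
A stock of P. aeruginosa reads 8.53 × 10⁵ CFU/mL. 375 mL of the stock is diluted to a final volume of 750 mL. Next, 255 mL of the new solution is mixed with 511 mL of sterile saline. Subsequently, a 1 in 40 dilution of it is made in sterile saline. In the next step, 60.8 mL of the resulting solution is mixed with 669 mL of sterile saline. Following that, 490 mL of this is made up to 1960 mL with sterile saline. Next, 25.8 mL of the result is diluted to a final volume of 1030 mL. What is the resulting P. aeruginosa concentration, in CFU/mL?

1.85 CFU/mL

Overall dilution factor = 2 × 3.004 × 40 × 12.00 × 4 × 39.92 = 4.61 × 10⁵.
8.53 × 10⁵ CFU/mL / 4.61 × 10⁵ = 1.85 CFU/mL.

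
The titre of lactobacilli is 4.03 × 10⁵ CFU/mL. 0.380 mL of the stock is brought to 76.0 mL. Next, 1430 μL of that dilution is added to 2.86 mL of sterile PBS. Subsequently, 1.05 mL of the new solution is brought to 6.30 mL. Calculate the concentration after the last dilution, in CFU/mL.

Overall dilution factor = 200 × 3 × 6 = 3600.
4.03 × 10⁵ CFU/mL / 3600 = 112 CFU/mL.

112 CFU/mL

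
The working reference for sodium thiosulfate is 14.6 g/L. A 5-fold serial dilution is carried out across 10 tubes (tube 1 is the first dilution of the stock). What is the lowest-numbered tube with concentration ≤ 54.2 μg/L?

tube 8

Tube n has concentration 14.6 g/L / 5ⁿ.
Need 5ⁿ ≥ 14.6 g/L / 54.2 μg/L = 2.69 × 10⁵, so n ≥ 7.77.
First such tube: n = 8.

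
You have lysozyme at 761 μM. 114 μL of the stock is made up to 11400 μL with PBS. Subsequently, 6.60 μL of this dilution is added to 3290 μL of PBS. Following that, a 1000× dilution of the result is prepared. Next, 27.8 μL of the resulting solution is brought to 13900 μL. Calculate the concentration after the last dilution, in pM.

Overall dilution factor = 100 × 499.5 × 1000 × 500 = 2.50 × 10¹⁰.
761 μM / 2.50 × 10¹⁰ = 3.05 × 10⁻⁸ μM = 0.0305 pM.

0.0305 pM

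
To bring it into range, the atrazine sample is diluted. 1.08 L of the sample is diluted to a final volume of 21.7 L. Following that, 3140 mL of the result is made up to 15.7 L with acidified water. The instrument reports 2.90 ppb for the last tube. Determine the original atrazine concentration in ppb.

291 ppb

Overall dilution factor = 20.09 × 5 = 100.
Original = 2.90 ppb × 100 = 291 ppb.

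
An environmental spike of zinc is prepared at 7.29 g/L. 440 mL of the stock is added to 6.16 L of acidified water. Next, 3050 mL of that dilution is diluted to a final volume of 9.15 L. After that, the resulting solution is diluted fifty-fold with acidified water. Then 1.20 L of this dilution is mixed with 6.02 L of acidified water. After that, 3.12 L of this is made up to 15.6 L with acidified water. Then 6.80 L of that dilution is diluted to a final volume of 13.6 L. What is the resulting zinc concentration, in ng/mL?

53.9 ng/mL

Overall dilution factor = 15 × 3 × 50 × 6.017 × 5 × 2 = 1.35 × 10⁵.
7.29 g/L / 1.35 × 10⁵ = 5.39 × 10⁻⁵ g/L = 53.9 ng/mL.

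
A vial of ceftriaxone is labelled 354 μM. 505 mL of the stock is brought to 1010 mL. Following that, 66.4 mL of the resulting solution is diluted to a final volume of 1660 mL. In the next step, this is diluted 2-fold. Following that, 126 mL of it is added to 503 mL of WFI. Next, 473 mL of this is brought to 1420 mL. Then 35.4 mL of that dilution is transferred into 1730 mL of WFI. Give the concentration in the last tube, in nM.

4.74 nM

Overall dilution factor = 2 × 25 × 2 × 4.992 × 3.002 × 49.87 = 7.47 × 10⁴.
354 μM / 7.47 × 10⁴ = 4.74 × 10⁻³ μM = 4.74 nM.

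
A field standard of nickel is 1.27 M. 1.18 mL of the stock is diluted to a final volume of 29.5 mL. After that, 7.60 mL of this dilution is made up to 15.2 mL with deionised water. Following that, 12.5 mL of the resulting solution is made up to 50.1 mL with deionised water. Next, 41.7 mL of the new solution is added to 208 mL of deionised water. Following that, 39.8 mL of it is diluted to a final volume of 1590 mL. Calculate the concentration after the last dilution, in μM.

Overall dilution factor = 25 × 2 × 4.008 × 5.988 × 39.95 = 4.79 × 10⁴.
1.27 M / 4.79 × 10⁴ = 2.65 × 10⁻⁵ M = 26.5 μM.

26.5 μM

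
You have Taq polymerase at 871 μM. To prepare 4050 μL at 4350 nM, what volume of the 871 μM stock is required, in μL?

20.2 μL

4350 nM = 4.35 μM.
V₁ = C₂V₂/C₁ = 4.35 × 4050 / 871 = 20.2 μL.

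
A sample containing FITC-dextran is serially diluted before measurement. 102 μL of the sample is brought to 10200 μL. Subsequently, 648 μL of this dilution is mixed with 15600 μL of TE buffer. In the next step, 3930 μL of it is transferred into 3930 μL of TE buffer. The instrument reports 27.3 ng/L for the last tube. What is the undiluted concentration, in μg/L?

137 μg/L

Overall dilution factor = 100 × 25.07 × 2 = 5015.
Original = 27.3 ng/L × 5015 = 1.37 × 10⁵ ng/L = 137 μg/L.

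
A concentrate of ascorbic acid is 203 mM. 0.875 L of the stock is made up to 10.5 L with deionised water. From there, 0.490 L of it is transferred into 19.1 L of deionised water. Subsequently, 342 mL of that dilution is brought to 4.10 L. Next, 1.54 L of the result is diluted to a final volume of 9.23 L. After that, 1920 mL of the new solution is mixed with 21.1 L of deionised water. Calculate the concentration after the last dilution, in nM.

491 nM

Overall dilution factor = 12 × 39.98 × 11.99 × 5.994 × 11.99 = 4.13 × 10⁵.
203 mM / 4.13 × 10⁵ = 4.91 × 10⁻⁴ mM = 491 nM.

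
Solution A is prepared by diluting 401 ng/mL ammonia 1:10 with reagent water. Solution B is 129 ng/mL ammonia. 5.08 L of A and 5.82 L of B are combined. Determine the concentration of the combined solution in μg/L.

87.6 μg/L

C_A = 401 ng/mL / 10 = 40.1 ng/mL.
C_mix = (C_A·V_A + C_B·V_B)/(V_A + V_B) = (40.1×5.08 + 129×5.82) / 10.90 = 87.6 ng/mL = 87.6 μg/L.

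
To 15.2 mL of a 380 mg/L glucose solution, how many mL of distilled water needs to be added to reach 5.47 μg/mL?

5.47 μg/mL = 5.47 mg/L.
V₂ = C₁V₁/C₂ = 380 × 15.2 / 5.47 = 1056 mL.
Diluent to add = V₂ − V₁ = 1056 − 15.2 = 1040 mL.

1040 mL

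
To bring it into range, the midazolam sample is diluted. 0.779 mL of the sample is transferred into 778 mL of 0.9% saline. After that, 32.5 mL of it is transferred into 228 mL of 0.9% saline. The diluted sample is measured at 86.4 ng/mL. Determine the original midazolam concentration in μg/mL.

Overall dilution factor = 999.7 × 8.015 = 8013.
Original = 86.4 ng/mL × 8013 = 6.92 × 10⁵ ng/mL = 692 μg/mL.

692 μg/mL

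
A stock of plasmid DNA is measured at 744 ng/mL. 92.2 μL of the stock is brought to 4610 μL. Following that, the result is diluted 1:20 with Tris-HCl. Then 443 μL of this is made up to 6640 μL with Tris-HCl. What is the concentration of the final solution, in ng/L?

Overall dilution factor = 50 × 20 × 14.99 = 1.50 × 10⁴.
744 ng/mL / 1.50 × 10⁴ = 0.0496 ng/mL = 49.6 ng/L.

49.6 ng/L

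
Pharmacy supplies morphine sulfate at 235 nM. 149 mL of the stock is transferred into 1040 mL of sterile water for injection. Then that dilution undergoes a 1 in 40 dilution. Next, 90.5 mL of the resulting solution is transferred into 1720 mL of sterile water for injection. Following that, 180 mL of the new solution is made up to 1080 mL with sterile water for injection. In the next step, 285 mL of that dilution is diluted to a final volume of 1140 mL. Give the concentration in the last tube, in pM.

Overall dilution factor = 7.980 × 40 × 20.01 × 6 × 4 = 1.53 × 10⁵.
235 nM / 1.53 × 10⁵ = 1.53 × 10⁻³ nM = 1.53 pM.

1.53 pM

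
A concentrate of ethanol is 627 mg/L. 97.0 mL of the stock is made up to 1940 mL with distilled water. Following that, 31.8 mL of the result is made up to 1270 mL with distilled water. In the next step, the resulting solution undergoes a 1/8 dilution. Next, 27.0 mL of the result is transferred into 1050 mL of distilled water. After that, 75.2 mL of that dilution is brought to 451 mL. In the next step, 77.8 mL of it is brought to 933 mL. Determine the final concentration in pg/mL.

34.2 pg/mL

Overall dilution factor = 20 × 39.94 × 8 × 39.89 × 5.997 × 11.99 = 1.83 × 10⁷.
627 mg/L / 1.83 × 10⁷ = 3.42 × 10⁻⁵ mg/L = 34.2 pg/mL.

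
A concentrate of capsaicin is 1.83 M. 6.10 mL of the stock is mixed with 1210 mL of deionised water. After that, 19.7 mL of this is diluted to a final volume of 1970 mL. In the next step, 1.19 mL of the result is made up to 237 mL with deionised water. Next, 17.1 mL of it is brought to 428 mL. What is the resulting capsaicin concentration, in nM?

Overall dilution factor = 199.4 × 100 × 199.2 × 25.03 = 9.94 × 10⁷.
1.83 M / 9.94 × 10⁷ = 1.84 × 10⁻⁸ M = 18.4 nM.

18.4 nM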